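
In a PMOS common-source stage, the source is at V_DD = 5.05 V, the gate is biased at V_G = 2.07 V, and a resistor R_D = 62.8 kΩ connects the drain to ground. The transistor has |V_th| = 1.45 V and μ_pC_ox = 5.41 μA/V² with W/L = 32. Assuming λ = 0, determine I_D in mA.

V_SG = V_DD − V_G = 5.05 − 2.07 = 2.98 V, so V_ov = 2.98 − 1.45 = 1.53 V.
k_p = μ_pC_ox · (W/L) = 0.1731 mA/V².
Assume saturation: I_D = ½ k_p V_ov² = 0.5 × 0.1731 × 1.53² = 0.203 mA, giving V_SD = V_DD − I_D R_D = 5.05 − 0.203 × 62.8 = -7.68 V.
But -7.68 V < V_ov = 1.53 V, so the device is actually in triode.
In triode I_D = k_p[V_ov V_SD − ½ V_SD²] and I_D = (V_DD − V_SD)/R_D. Equating: 5.44 V_SD² − 17.63 V_SD + 5.05 = 0, giving V_SD = 0.317 V (the root below V_ov).
I_D = (5.05 − 0.317) / 62.8 = 0.0754 mA.

I_D = 0.0754 mA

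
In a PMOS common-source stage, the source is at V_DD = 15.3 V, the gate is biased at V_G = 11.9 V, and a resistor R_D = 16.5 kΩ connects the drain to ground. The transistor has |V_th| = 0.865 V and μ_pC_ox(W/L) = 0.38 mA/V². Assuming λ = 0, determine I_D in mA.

V_SG = V_DD − V_G = 15.3 − 11.9 = 3.4 V, so V_ov = 3.4 − 0.865 = 2.54 V.
Assume saturation: I_D = ½ k_p V_ov² = 0.5 × 0.38 × 2.54² = 1.22 mA, giving V_SD = V_DD − I_D R_D = 15.3 − 1.22 × 16.5 = -4.85 V.
But -4.85 V < V_ov = 2.54 V, so the device is actually in triode.
In triode I_D = k_p[V_ov V_SD − ½ V_SD²] and I_D = (V_DD − V_SD)/R_D. Equating: 3.14 V_SD² − 16.89 V_SD + 15.3 = 0, giving V_SD = 1.15 V (the root below V_ov).
I_D = (15.3 − 1.15) / 16.5 = 0.857 mA.

I_D = 0.857 mA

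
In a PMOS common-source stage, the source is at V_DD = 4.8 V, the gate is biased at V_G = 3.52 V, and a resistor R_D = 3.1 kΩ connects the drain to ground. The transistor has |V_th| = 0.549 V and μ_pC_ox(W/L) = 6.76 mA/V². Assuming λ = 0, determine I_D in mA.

V_SG = V_DD − V_G = 4.8 − 3.52 = 1.28 V, so V_ov = 1.28 − 0.549 = 0.731 V.
Assume saturation: I_D = ½ k_p V_ov² = 0.5 × 6.76 × 0.731² = 1.81 mA, giving V_SD = V_DD − I_D R_D = 4.8 − 1.81 × 3.1 = -0.799 V.
But -0.799 V < V_ov = 0.731 V, so the device is actually in triode.
In triode I_D = k_p[V_ov V_SD − ½ V_SD²] and I_D = (V_DD − V_SD)/R_D. Equating: 10.5 V_SD² − 16.32 V_SD + 4.8 = 0, giving V_SD = 0.394 V (the root below V_ov).
I_D = (4.8 − 0.394) / 3.1 = 1.42 mA.

I_D = 1.42 mA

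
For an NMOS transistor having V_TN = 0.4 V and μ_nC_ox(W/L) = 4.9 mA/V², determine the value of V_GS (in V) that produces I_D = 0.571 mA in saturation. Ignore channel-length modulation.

In saturation I_D = ½ k_n (V_GS − V_TN)², so V_GS − V_TN = √(2 I_D / k_n) = √(2 × 0.571 / 4.9) = 0.483 V.
V_GS = 0.4 + 0.483 = 0.883 V.

V_GS = 0.883 V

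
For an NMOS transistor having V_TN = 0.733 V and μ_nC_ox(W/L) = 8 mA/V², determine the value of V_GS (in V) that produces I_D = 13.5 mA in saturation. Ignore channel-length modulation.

V_GS = 2.57 V

In saturation I_D = ½ k_n (V_GS − V_TN)², so V_GS − V_TN = √(2 I_D / k_n) = √(2 × 13.5 / 8) = 1.84 V.
V_GS = 0.733 + 1.84 = 2.57 V.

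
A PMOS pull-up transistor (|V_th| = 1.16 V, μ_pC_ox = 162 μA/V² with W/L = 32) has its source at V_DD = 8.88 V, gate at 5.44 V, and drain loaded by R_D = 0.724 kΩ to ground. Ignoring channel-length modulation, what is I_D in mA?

V_SG = V_DD − V_G = 8.88 − 5.44 = 3.44 V, so V_ov = 3.44 − 1.16 = 2.28 V.
k_p = μ_pC_ox · (W/L) = 5.184 mA/V².
Assume saturation: I_D = ½ k_p V_ov² = 0.5 × 5.184 × 2.28² = 13.5 mA, giving V_SD = V_DD − I_D R_D = 8.88 − 13.5 × 0.724 = -0.875 V.
But -0.875 V < V_ov = 2.28 V, so the device is actually in triode.
In triode I_D = k_p[V_ov V_SD − ½ V_SD²] and I_D = (V_DD − V_SD)/R_D. Equating: 1.88 V_SD² − 9.557 V_SD + 8.88 = 0, giving V_SD = 1.22 V (the root below V_ov).
I_D = (8.88 − 1.22) / 0.724 = 10.6 mA.

I_D = 10.6 mA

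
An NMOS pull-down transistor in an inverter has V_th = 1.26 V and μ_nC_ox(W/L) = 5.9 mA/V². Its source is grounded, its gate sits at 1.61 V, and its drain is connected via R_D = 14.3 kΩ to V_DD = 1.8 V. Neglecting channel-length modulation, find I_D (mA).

I_D = 0.121 mA

V_GS = V_G = 1.61 V, so V_ov = 1.61 − 1.26 = 0.35 V.
Assume saturation: I_D = ½ k_n V_ov² = 0.5 × 5.9 × 0.35² = 0.361 mA, giving V_DS = V_DD − I_D R_D = 1.8 − 0.361 × 14.3 = -3.37 V.
But -3.37 V < V_ov = 0.35 V, so the device is actually in triode.
In triode I_D = k_n[V_ov V_DS − ½ V_DS²] and I_D = (V_DD − V_DS)/R_D. Equating: 42.2 V_DS² − 30.53 V_DS + 1.8 = 0, giving V_DS = 0.0648 V (the root below V_ov).
I_D = (1.8 − 0.0648) / 14.3 = 0.121 mA.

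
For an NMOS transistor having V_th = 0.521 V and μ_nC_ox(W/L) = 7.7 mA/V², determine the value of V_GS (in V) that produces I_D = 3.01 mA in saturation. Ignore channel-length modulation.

In saturation I_D = ½ k_n (V_GS − V_th)², so V_GS − V_th = √(2 I_D / k_n) = √(2 × 3.01 / 7.7) = 0.884 V.
V_GS = 0.521 + 0.884 = 1.41 V.

V_GS = 1.41 V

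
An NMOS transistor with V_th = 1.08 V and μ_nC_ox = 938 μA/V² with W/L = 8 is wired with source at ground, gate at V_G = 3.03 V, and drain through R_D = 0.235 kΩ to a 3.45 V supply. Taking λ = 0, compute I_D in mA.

V_GS = V_G = 3.03 V, so V_ov = 3.03 − 1.08 = 1.95 V.
k_n = μ_nC_ox · (W/L) = 7.504 mA/V².
Assume saturation: I_D = ½ k_n V_ov² = 0.5 × 7.504 × 1.95² = 14.3 mA, giving V_DS = V_DD − I_D R_D = 3.45 − 14.3 × 0.235 = 0.0973 V.
But 0.0973 V < V_ov = 1.95 V, so the device is actually in triode.
In triode I_D = k_n[V_ov V_DS − ½ V_DS²] and I_D = (V_DD − V_DS)/R_D. Equating: 0.882 V_DS² − 4.439 V_DS + 3.45 = 0, giving V_DS = 0.961 V (the root below V_ov).
I_D = (3.45 − 0.961) / 0.235 = 10.6 mA.

I_D = 10.6 mA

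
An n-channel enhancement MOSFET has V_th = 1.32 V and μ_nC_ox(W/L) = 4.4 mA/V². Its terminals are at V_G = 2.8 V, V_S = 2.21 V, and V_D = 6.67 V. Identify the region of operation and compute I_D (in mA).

V_GS = V_G − V_S = 2.8 − 2.21 = 0.59 V; V_DS = V_D − V_S = 6.67 − 2.21 = 4.46 V.
V_GS = 0.59 V < V_th = 1.32 V, so the transistor is in cutoff.

Cutoff; I_D = 0 mA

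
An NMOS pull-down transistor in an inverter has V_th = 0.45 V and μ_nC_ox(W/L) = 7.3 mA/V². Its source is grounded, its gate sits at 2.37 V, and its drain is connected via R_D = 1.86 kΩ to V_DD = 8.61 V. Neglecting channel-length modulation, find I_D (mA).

I_D = 4.44 mA

V_GS = V_G = 2.37 V, so V_ov = 2.37 − 0.45 = 1.92 V.
Assume saturation: I_D = ½ k_n V_ov² = 0.5 × 7.3 × 1.92² = 13.5 mA, giving V_DS = V_DD − I_D R_D = 8.61 − 13.5 × 1.86 = -16.4 V.
But -16.4 V < V_ov = 1.92 V, so the device is actually in triode.
In triode I_D = k_n[V_ov V_DS − ½ V_DS²] and I_D = (V_DD − V_DS)/R_D. Equating: 6.79 V_DS² − 27.07 V_DS + 8.61 = 0, giving V_DS = 0.349 V (the root below V_ov).
I_D = (8.61 − 0.349) / 1.86 = 4.44 mA.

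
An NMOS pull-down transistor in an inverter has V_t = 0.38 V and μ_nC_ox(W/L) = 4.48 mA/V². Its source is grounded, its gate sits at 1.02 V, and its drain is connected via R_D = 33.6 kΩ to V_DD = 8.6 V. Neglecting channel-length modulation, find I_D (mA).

V_GS = V_G = 1.02 V, so V_ov = 1.02 − 0.38 = 0.64 V.
Assume saturation: I_D = ½ k_n V_ov² = 0.5 × 4.48 × 0.64² = 0.918 mA, giving V_DS = V_DD − I_D R_D = 8.6 − 0.918 × 33.6 = -22.2 V.
But -22.2 V < V_ov = 0.64 V, so the device is actually in triode.
In triode I_D = k_n[V_ov V_DS − ½ V_DS²] and I_D = (V_DD − V_DS)/R_D. Equating: 75.3 V_DS² − 97.34 V_DS + 8.6 = 0, giving V_DS = 0.0954 V (the root below V_ov).
I_D = (8.6 − 0.0954) / 33.6 = 0.253 mA.

I_D = 0.253 mA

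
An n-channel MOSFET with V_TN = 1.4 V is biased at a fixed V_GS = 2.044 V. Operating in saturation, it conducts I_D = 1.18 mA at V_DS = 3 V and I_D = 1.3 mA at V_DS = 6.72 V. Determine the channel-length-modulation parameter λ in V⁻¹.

With V_GS fixed, I_D ∝ (1 + λ V_DS) in saturation, so I_D2/I_D1 = (1 + λ V_DS2)/(1 + λ V_DS1).
1.3/1.18 = 1.102 = (1 + 6.72 λ)/(1 + 3 λ).
Solving: λ (I_D1 V_DS2 − I_D2 V_DS1) = I_D2 − I_D1, so λ = (1.3 − 1.18) / (1.18 × 6.72 − 1.3 × 3) = 0.12 / 4.03 = 0.0298 V⁻¹.

λ = 0.0298 V⁻¹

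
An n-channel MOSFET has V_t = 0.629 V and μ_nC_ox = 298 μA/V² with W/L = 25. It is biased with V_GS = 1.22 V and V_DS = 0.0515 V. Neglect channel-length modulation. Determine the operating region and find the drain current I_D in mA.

k_n = μ_nC_ox · (W/L) = 7.45 mA/V².
V_ov = V_GS − V_t = 1.22 − 0.629 = 0.591 V.
Since V_DS = 0.0515 V < V_ov = 0.591 V, the device is in the triode region.
I_D = k_n [V_ov · V_DS − ½ V_DS²] = 7.45 × [0.591 × 0.0515 − 0.5 × 0.0515²] = 0.217 mA.

Triode; I_D = 0.217 mA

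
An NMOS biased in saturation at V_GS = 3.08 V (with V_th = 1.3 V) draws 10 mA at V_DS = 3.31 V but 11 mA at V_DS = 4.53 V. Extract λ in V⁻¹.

With V_GS fixed, I_D ∝ (1 + λ V_DS) in saturation, so I_D2/I_D1 = (1 + λ V_DS2)/(1 + λ V_DS1).
11/10 = 1.1 = (1 + 4.53 λ)/(1 + 3.31 λ).
Solving: λ (I_D1 V_DS2 − I_D2 V_DS1) = I_D2 − I_D1, so λ = (11 − 10) / (10 × 4.53 − 11 × 3.31) = 1 / 8.89 = 0.112 V⁻¹.

λ = 0.112 V⁻¹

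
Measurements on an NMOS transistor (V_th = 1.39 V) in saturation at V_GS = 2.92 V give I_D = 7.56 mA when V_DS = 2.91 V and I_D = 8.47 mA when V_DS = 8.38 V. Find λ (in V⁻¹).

λ = 0.0235 V⁻¹

With V_GS fixed, I_D ∝ (1 + λ V_DS) in saturation, so I_D2/I_D1 = (1 + λ V_DS2)/(1 + λ V_DS1).
8.47/7.56 = 1.12 = (1 + 8.38 λ)/(1 + 2.91 λ).
Solving: λ (I_D1 V_DS2 − I_D2 V_DS1) = I_D2 − I_D1, so λ = (8.47 − 7.56) / (7.56 × 8.38 − 8.47 × 2.91) = 0.91 / 38.7 = 0.0235 V⁻¹.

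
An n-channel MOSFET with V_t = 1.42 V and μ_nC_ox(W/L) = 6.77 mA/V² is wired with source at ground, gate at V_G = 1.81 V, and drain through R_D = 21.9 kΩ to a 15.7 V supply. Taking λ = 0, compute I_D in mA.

I_D = 0.515 mA

V_GS = V_G = 1.81 V, so V_ov = 1.81 − 1.42 = 0.39 V.
Assume saturation: I_D = ½ k_n V_ov² = 0.5 × 6.77 × 0.39² = 0.515 mA, giving V_DS = V_DD − I_D R_D = 15.7 − 0.515 × 21.9 = 4.42 V.
V_DS = 4.42 V ≥ V_ov = 0.39 V, confirming saturation.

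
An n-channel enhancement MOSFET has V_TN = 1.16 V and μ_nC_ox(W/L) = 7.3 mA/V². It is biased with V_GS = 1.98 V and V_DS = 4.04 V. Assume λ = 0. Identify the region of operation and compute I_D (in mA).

Saturation; I_D = 2.45 mA

V_ov = V_GS − V_TN = 1.98 − 1.16 = 0.82 V.
Since V_DS = 4.04 V ≥ V_ov = 0.82 V, the device is in saturation.
I_D = ½ k_n V_ov² = 0.5 × 7.3 × 0.82² = 2.45 mA.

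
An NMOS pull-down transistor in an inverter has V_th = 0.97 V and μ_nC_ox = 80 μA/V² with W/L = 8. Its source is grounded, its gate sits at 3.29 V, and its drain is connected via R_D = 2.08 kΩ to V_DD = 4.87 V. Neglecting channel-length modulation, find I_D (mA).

I_D = 1.56 mA

V_GS = V_G = 3.29 V, so V_ov = 3.29 − 0.97 = 2.32 V.
k_n = μ_nC_ox · (W/L) = 0.64 mA/V².
Assume saturation: I_D = ½ k_n V_ov² = 0.5 × 0.64 × 2.32² = 1.72 mA, giving V_DS = V_DD − I_D R_D = 4.87 − 1.72 × 2.08 = 1.29 V.
But 1.29 V < V_ov = 2.32 V, so the device is actually in triode.
In triode I_D = k_n[V_ov V_DS − ½ V_DS²] and I_D = (V_DD − V_DS)/R_D. Equating: 0.666 V_DS² − 4.088 V_DS + 4.87 = 0, giving V_DS = 1.62 V (the root below V_ov).
I_D = (4.87 − 1.62) / 2.08 = 1.56 mA.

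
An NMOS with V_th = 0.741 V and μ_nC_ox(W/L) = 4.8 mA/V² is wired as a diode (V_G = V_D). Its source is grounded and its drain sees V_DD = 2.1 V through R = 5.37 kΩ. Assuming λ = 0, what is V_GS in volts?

With gate tied to drain, V_GS = V_DS ≥ V_GS − V_th, so the device is in saturation.
KCL at the drain: ½ k_n (V_GS − V_th)² = (V_DD − V_GS)/R.
Let x = V_GS − 0.741. Then 12.9 x² + x − 1.359 = 0, giving x = 0.288 V (positive root), so V_GS = 1.03 V.
I_D = (V_DD − V_GS)/R = (2.1 − 1.03) / 5.37 = 0.199 mA.

V_GS = 1.03 V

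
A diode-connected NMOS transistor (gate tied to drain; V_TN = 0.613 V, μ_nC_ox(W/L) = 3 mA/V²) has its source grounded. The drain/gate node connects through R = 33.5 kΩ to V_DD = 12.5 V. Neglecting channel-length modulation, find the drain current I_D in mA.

I_D = 0.341 mA

With gate tied to drain, V_GS = V_DS ≥ V_GS − V_TN, so the device is in saturation.
KCL at the drain: ½ k_n (V_GS − V_TN)² = (V_DD − V_GS)/R.
Let x = V_GS − 0.613. Then 50.2 x² + x − 11.89 = 0, giving x = 0.477 V (positive root), so V_GS = 1.09 V.
I_D = (V_DD − V_GS)/R = (12.5 − 1.09) / 33.5 = 0.341 mA.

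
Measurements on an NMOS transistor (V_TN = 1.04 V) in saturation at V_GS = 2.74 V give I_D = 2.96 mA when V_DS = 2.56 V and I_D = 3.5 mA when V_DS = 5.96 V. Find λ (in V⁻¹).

With V_GS fixed, I_D ∝ (1 + λ V_DS) in saturation, so I_D2/I_D1 = (1 + λ V_DS2)/(1 + λ V_DS1).
3.5/2.96 = 1.182 = (1 + 5.96 λ)/(1 + 2.56 λ).
Solving: λ (I_D1 V_DS2 − I_D2 V_DS1) = I_D2 − I_D1, so λ = (3.5 − 2.96) / (2.96 × 5.96 − 3.5 × 2.56) = 0.54 / 8.68 = 0.0622 V⁻¹.

λ = 0.0622 V⁻¹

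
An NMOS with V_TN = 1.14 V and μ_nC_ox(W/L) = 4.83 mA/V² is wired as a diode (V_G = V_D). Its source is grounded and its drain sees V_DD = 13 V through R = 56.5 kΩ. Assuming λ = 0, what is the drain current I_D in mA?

With gate tied to drain, V_GS = V_DS ≥ V_GS − V_TN, so the device is in saturation.
KCL at the drain: ½ k_n (V_GS − V_TN)² = (V_DD − V_GS)/R.
Let x = V_GS − 1.14. Then 136 x² + x − 11.86 = 0, giving x = 0.291 V (positive root), so V_GS = 1.43 V.
I_D = (V_DD − V_GS)/R = (13 − 1.43) / 56.5 = 0.205 mA.

I_D = 0.205 mA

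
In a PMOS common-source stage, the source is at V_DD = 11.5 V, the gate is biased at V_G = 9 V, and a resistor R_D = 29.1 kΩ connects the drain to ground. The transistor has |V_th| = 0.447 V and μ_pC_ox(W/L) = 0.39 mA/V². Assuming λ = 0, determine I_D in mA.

I_D = 0.377 mA

V_SG = V_DD − V_G = 11.5 − 9 = 2.5 V, so V_ov = 2.5 − 0.447 = 2.05 V.
Assume saturation: I_D = ½ k_p V_ov² = 0.5 × 0.39 × 2.05² = 0.822 mA, giving V_SD = V_DD − I_D R_D = 11.5 − 0.822 × 29.1 = -12.4 V.
But -12.4 V < V_ov = 2.05 V, so the device is actually in triode.
In triode I_D = k_p[V_ov V_SD − ½ V_SD²] and I_D = (V_DD − V_SD)/R_D. Equating: 5.67 V_SD² − 24.3 V_SD + 11.5 = 0, giving V_SD = 0.542 V (the root below V_ov).
I_D = (11.5 − 0.542) / 29.1 = 0.377 mA.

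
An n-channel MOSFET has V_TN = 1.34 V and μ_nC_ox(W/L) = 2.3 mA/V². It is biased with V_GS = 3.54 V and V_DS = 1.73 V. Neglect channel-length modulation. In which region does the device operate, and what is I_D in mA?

V_ov = V_GS − V_TN = 3.54 − 1.34 = 2.2 V.
Since V_DS = 1.73 V < V_ov = 2.2 V, the device is in the triode region.
I_D = k_n [V_ov · V_DS − ½ V_DS²] = 2.3 × [2.2 × 1.73 − 0.5 × 1.73²] = 5.31 mA.

Triode; I_D = 5.31 mA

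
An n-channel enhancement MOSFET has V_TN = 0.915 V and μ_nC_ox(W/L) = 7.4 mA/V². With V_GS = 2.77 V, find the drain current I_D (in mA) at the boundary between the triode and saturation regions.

At the boundary V_DS = V_ov = V_GS − V_TN = 2.77 − 0.915 = 1.85 V.
I_D = ½ k_n V_ov² = 0.5 × 7.4 × 1.85² = 12.7 mA.

I_D = 12.7 mA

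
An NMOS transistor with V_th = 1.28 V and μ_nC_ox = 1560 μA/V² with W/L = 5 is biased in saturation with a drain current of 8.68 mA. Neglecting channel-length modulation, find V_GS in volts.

V_GS = 2.77 V

k_n = μ_nC_ox · (W/L) = 7.8 mA/V².
In saturation I_D = ½ k_n (V_GS − V_th)², so V_GS − V_th = √(2 I_D / k_n) = √(2 × 8.68 / 7.8) = 1.49 V.
V_GS = 1.28 + 1.49 = 2.77 V.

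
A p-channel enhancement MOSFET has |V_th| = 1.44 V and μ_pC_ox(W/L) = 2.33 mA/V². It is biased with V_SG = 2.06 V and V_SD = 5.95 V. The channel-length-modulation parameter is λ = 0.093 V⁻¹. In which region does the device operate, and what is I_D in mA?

V_ov = V_SG − |V_th| = 2.06 − 1.44 = 0.62 V.
Since V_SD = 5.95 V ≥ V_ov = 0.62 V, the device is in saturation.
I_D = ½ k_p V_ov² (1 + λ V_SD) = 0.5 × 2.33 × 0.62² × (1 + 0.093 × 5.95) = 0.696 mA.

Saturation; I_D = 0.696 mA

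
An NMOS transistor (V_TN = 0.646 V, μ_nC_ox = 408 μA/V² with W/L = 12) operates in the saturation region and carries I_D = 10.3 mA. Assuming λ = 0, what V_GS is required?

V_GS = 2.70 V

k_n = μ_nC_ox · (W/L) = 4.896 mA/V².
In saturation I_D = ½ k_n (V_GS − V_TN)², so V_GS − V_TN = √(2 I_D / k_n) = √(2 × 10.3 / 4.896) = 2.05 V.
V_GS = 0.646 + 2.05 = 2.7 V.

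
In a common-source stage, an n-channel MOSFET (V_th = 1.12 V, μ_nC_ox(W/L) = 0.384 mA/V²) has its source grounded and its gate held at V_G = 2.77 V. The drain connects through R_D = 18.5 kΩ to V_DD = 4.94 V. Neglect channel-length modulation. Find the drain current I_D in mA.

I_D = 0.243 mA

V_GS = V_G = 2.77 V, so V_ov = 2.77 − 1.12 = 1.65 V.
Assume saturation: I_D = ½ k_n V_ov² = 0.5 × 0.384 × 1.65² = 0.523 mA, giving V_DS = V_DD − I_D R_D = 4.94 − 0.523 × 18.5 = -4.73 V.
But -4.73 V < V_ov = 1.65 V, so the device is actually in triode.
In triode I_D = k_n[V_ov V_DS − ½ V_DS²] and I_D = (V_DD − V_DS)/R_D. Equating: 3.55 V_DS² − 12.72 V_DS + 4.94 = 0, giving V_DS = 0.443 V (the root below V_ov).
I_D = (4.94 − 0.443) / 18.5 = 0.243 mA.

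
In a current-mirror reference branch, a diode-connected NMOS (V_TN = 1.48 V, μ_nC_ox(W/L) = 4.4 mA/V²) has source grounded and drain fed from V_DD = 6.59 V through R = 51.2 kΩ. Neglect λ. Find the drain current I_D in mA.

With gate tied to drain, V_GS = V_DS ≥ V_GS − V_TN, so the device is in saturation.
KCL at the drain: ½ k_n (V_GS − V_TN)² = (V_DD − V_GS)/R.
Let x = V_GS − 1.48. Then 113 x² + x − 5.11 = 0, giving x = 0.209 V (positive root), so V_GS = 1.69 V.
I_D = (V_DD − V_GS)/R = (6.59 − 1.69) / 51.2 = 0.0957 mA.

I_D = 0.0957 mA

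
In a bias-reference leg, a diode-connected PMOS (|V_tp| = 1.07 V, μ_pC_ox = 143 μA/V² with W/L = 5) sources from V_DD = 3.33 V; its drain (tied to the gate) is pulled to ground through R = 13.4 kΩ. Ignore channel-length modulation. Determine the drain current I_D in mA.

With gate tied to drain, V_SG = V_SD ≥ V_SG − |V_tp|, so the device is in saturation.
k_p = μ_pC_ox · (W/L) = 0.715 mA/V².
KCL at the drain: ½ k_p (V_SG − |V_tp|)² = (V_DD − V_SG)/R.
Let x = V_SG − 1.07. Then 4.79 x² + x − 2.26 = 0, giving x = 0.59 V (positive root), so V_SG = 1.66 V.
I_D = (V_DD − V_SG)/R = (3.33 − 1.66) / 13.4 = 0.125 mA.

I_D = 0.125 mA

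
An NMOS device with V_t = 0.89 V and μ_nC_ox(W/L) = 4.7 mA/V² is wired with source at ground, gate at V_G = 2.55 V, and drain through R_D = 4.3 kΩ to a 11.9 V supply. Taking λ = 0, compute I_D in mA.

I_D = 2.68 mA

V_GS = V_G = 2.55 V, so V_ov = 2.55 − 0.89 = 1.66 V.
Assume saturation: I_D = ½ k_n V_ov² = 0.5 × 4.7 × 1.66² = 6.48 mA, giving V_DS = V_DD − I_D R_D = 11.9 − 6.48 × 4.3 = -15.9 V.
But -15.9 V < V_ov = 1.66 V, so the device is actually in triode.
In triode I_D = k_n[V_ov V_DS − ½ V_DS²] and I_D = (V_DD − V_DS)/R_D. Equating: 10.1 V_DS² − 34.55 V_DS + 11.9 = 0, giving V_DS = 0.389 V (the root below V_ov).
I_D = (11.9 − 0.389) / 4.3 = 2.68 mA.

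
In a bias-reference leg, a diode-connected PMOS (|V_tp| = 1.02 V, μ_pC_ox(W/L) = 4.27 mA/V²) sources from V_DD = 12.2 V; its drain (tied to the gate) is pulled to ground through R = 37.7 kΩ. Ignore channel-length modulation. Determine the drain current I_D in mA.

With gate tied to drain, V_SG = V_SD ≥ V_SG − |V_tp|, so the device is in saturation.
KCL at the drain: ½ k_p (V_SG − |V_tp|)² = (V_DD − V_SG)/R.
Let x = V_SG − 1.02. Then 80.5 x² + x − 11.18 = 0, giving x = 0.367 V (positive root), so V_SG = 1.39 V.
I_D = (V_DD − V_SG)/R = (12.2 − 1.39) / 37.7 = 0.287 mA.

I_D = 0.287 mA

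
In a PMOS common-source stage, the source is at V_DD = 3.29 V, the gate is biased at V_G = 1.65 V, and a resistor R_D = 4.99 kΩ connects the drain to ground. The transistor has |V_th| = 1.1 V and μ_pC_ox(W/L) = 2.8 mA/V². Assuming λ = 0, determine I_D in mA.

V_SG = V_DD − V_G = 3.29 − 1.65 = 1.64 V, so V_ov = 1.64 − 1.1 = 0.54 V.
Assume saturation: I_D = ½ k_p V_ov² = 0.5 × 2.8 × 0.54² = 0.408 mA, giving V_SD = V_DD − I_D R_D = 3.29 − 0.408 × 4.99 = 1.25 V.
V_SD = 1.25 V ≥ V_ov = 0.54 V, confirming saturation.

I_D = 0.408 mA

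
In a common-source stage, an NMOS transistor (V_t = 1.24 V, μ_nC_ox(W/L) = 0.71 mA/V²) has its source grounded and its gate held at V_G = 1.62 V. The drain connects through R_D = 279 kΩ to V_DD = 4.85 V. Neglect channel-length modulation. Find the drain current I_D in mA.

I_D = 0.0171 mA

V_GS = V_G = 1.62 V, so V_ov = 1.62 − 1.24 = 0.38 V.
Assume saturation: I_D = ½ k_n V_ov² = 0.5 × 0.71 × 0.38² = 0.0513 mA, giving V_DS = V_DD − I_D R_D = 4.85 − 0.0513 × 279 = -9.45 V.
But -9.45 V < V_ov = 0.38 V, so the device is actually in triode.
In triode I_D = k_n[V_ov V_DS − ½ V_DS²] and I_D = (V_DD − V_DS)/R_D. Equating: 99 V_DS² − 76.27 V_DS + 4.85 = 0, giving V_DS = 0.0699 V (the root below V_ov).
I_D = (4.85 − 0.0699) / 279 = 0.0171 mA.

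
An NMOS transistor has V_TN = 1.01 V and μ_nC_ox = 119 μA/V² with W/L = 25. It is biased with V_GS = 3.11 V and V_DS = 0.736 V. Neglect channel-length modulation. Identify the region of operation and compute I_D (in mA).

Triode; I_D = 3.79 mA

k_n = μ_nC_ox · (W/L) = 2.975 mA/V².
V_ov = V_GS − V_TN = 3.11 − 1.01 = 2.1 V.
Since V_DS = 0.736 V < V_ov = 2.1 V, the device is in the triode region.
I_D = k_n [V_ov · V_DS − ½ V_DS²] = 2.975 × [2.1 × 0.736 − 0.5 × 0.736²] = 3.79 mA.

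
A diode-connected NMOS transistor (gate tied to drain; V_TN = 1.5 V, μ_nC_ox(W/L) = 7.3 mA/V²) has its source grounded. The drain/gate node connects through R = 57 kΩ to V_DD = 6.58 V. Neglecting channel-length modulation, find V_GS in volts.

With gate tied to drain, V_GS = V_DS ≥ V_GS − V_TN, so the device is in saturation.
KCL at the drain: ½ k_n (V_GS − V_TN)² = (V_DD − V_GS)/R.
Let x = V_GS − 1.5. Then 208 x² + x − 5.08 = 0, giving x = 0.154 V (positive root), so V_GS = 1.65 V.
I_D = (V_DD − V_GS)/R = (6.58 − 1.65) / 57 = 0.0864 mA.

V_GS = 1.65 V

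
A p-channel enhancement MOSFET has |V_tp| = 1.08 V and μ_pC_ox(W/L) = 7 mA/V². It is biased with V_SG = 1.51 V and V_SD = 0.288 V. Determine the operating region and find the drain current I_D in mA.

V_ov = V_SG − |V_tp| = 1.51 − 1.08 = 0.43 V.
Since V_SD = 0.288 V < V_ov = 0.43 V, the device is in the triode region.
I_D = k_p [V_ov · V_SD − ½ V_SD²] = 7 × [0.43 × 0.288 − 0.5 × 0.288²] = 0.577 mA.

Triode; I_D = 0.577 mA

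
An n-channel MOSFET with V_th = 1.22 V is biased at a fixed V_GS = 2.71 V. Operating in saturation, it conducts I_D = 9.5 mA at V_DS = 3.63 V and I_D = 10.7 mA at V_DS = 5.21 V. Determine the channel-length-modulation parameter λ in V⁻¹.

λ = 0.113 V⁻¹

With V_GS fixed, I_D ∝ (1 + λ V_DS) in saturation, so I_D2/I_D1 = (1 + λ V_DS2)/(1 + λ V_DS1).
10.7/9.5 = 1.126 = (1 + 5.21 λ)/(1 + 3.63 λ).
Solving: λ (I_D1 V_DS2 − I_D2 V_DS1) = I_D2 − I_D1, so λ = (10.7 − 9.5) / (9.5 × 5.21 − 10.7 × 3.63) = 1.2 / 10.7 = 0.113 V⁻¹.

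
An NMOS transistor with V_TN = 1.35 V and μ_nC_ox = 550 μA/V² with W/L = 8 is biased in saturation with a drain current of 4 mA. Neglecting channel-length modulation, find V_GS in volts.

k_n = μ_nC_ox · (W/L) = 4.4 mA/V².
In saturation I_D = ½ k_n (V_GS − V_TN)², so V_GS − V_TN = √(2 I_D / k_n) = √(2 × 4 / 4.4) = 1.35 V.
V_GS = 1.35 + 1.35 = 2.7 V.

V_GS = 2.70 V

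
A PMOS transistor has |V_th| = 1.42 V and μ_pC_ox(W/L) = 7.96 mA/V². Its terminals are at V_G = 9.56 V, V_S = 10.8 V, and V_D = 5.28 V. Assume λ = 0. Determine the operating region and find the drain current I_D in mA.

Cutoff; I_D = 0 mA

V_SG = V_S − V_G = 10.8 − 9.56 = 1.24 V; V_SD = V_S − V_D = 10.8 − 5.28 = 5.52 V.
V_SG = 1.24 V < |V_th| = 1.42 V, so the transistor is in cutoff.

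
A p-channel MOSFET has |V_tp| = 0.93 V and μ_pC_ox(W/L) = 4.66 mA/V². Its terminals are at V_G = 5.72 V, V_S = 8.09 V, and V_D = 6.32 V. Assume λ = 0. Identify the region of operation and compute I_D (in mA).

V_SG = V_S − V_G = 8.09 − 5.72 = 2.37 V; V_SD = V_S − V_D = 8.09 − 6.32 = 1.77 V.
V_ov = V_SG − |V_tp| = 2.37 − 0.93 = 1.44 V.
Since V_SD = 1.77 V ≥ V_ov = 1.44 V, the device is in saturation.
I_D = ½ k_p V_ov² = 0.5 × 4.66 × 1.44² = 4.83 mA.

Saturation; I_D = 4.83 mA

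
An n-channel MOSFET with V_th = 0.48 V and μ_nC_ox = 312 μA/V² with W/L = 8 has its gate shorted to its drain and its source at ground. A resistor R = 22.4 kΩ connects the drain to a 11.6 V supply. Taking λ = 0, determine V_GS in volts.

With gate tied to drain, V_GS = V_DS ≥ V_GS − V_th, so the device is in saturation.
k_n = μ_nC_ox · (W/L) = 2.496 mA/V².
KCL at the drain: ½ k_n (V_GS − V_th)² = (V_DD − V_GS)/R.
Let x = V_GS − 0.48. Then 28 x² + x − 11.12 = 0, giving x = 0.613 V (positive root), so V_GS = 1.09 V.
I_D = (V_DD − V_GS)/R = (11.6 − 1.09) / 22.4 = 0.469 mA.

V_GS = 1.09 V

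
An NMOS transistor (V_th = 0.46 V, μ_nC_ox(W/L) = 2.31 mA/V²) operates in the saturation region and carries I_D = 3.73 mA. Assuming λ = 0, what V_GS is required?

In saturation I_D = ½ k_n (V_GS − V_th)², so V_GS − V_th = √(2 I_D / k_n) = √(2 × 3.73 / 2.31) = 1.8 V.
V_GS = 0.46 + 1.8 = 2.26 V.

V_GS = 2.26 V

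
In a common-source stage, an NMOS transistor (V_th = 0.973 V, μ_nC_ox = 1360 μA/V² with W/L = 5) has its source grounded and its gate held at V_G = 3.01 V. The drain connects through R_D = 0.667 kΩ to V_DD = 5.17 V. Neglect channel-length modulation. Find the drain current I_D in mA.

V_GS = V_G = 3.01 V, so V_ov = 3.01 − 0.973 = 2.04 V.
k_n = μ_nC_ox · (W/L) = 6.8 mA/V².
Assume saturation: I_D = ½ k_n V_ov² = 0.5 × 6.8 × 2.04² = 14.1 mA, giving V_DS = V_DD − I_D R_D = 5.17 − 14.1 × 0.667 = -4.24 V.
But -4.24 V < V_ov = 2.04 V, so the device is actually in triode.
In triode I_D = k_n[V_ov V_DS − ½ V_DS²] and I_D = (V_DD − V_DS)/R_D. Equating: 2.27 V_DS² − 10.24 V_DS + 5.17 = 0, giving V_DS = 0.579 V (the root below V_ov).
I_D = (5.17 − 0.579) / 0.667 = 6.88 mA.

I_D = 6.88 mA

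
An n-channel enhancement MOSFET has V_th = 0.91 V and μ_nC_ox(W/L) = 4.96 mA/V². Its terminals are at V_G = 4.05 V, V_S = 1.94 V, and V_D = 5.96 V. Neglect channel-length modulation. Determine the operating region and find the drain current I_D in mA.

Saturation; I_D = 3.57 mA

V_GS = V_G − V_S = 4.05 − 1.94 = 2.11 V; V_DS = V_D − V_S = 5.96 − 1.94 = 4.02 V.
V_ov = V_GS − V_th = 2.11 − 0.91 = 1.2 V.
Since V_DS = 4.02 V ≥ V_ov = 1.2 V, the device is in saturation.
I_D = ½ k_n V_ov² = 0.5 × 4.96 × 1.2² = 3.57 mA.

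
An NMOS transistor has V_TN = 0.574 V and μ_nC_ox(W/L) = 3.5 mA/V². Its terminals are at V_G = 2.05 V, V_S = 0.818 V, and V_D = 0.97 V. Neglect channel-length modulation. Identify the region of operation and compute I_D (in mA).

V_GS = V_G − V_S = 2.05 − 0.818 = 1.23 V; V_DS = V_D − V_S = 0.97 − 0.818 = 0.152 V.
V_ov = V_GS − V_TN = 1.23 − 0.574 = 0.658 V.
Since V_DS = 0.152 V < V_ov = 0.658 V, the device is in the triode region.
I_D = k_n [V_ov · V_DS − ½ V_DS²] = 3.5 × [0.658 × 0.152 − 0.5 × 0.152²] = 0.31 mA.

Triode; I_D = 0.310 mA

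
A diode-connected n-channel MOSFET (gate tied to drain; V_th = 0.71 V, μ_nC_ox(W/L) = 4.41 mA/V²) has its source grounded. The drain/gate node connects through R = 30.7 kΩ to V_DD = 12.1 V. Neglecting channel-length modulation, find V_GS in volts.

V_GS = 1.11 V

With gate tied to drain, V_GS = V_DS ≥ V_GS − V_th, so the device is in saturation.
KCL at the drain: ½ k_n (V_GS − V_th)² = (V_DD − V_GS)/R.
Let x = V_GS − 0.71. Then 67.7 x² + x − 11.39 = 0, giving x = 0.403 V (positive root), so V_GS = 1.11 V.
I_D = (V_DD − V_GS)/R = (12.1 − 1.11) / 30.7 = 0.358 mA.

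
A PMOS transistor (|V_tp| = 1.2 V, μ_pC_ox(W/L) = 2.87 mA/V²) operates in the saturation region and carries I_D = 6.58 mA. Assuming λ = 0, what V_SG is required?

V_SG = 3.34 V

In saturation I_D = ½ k_p (V_SG − |V_tp|)², so V_SG − |V_tp| = √(2 I_D / k_p) = √(2 × 6.58 / 2.87) = 2.14 V.
V_SG = 1.2 + 2.14 = 3.34 V.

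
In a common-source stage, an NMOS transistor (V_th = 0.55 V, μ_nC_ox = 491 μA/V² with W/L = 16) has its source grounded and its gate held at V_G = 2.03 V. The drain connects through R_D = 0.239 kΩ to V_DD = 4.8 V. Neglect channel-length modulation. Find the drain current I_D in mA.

V_GS = V_G = 2.03 V, so V_ov = 2.03 − 0.55 = 1.48 V.
k_n = μ_nC_ox · (W/L) = 7.856 mA/V².
Assume saturation: I_D = ½ k_n V_ov² = 0.5 × 7.856 × 1.48² = 8.6 mA, giving V_DS = V_DD − I_D R_D = 4.8 − 8.6 × 0.239 = 2.74 V.
V_DS = 2.74 V ≥ V_ov = 1.48 V, confirming saturation.

I_D = 8.60 mA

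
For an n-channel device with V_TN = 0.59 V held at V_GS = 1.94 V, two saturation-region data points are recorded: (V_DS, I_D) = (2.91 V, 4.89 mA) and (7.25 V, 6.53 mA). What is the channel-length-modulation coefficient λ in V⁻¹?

With V_GS fixed, I_D ∝ (1 + λ V_DS) in saturation, so I_D2/I_D1 = (1 + λ V_DS2)/(1 + λ V_DS1).
6.53/4.89 = 1.335 = (1 + 7.25 λ)/(1 + 2.91 λ).
Solving: λ (I_D1 V_DS2 − I_D2 V_DS1) = I_D2 − I_D1, so λ = (6.53 − 4.89) / (4.89 × 7.25 − 6.53 × 2.91) = 1.64 / 16.5 = 0.0997 V⁻¹.

λ = 0.0997 V⁻¹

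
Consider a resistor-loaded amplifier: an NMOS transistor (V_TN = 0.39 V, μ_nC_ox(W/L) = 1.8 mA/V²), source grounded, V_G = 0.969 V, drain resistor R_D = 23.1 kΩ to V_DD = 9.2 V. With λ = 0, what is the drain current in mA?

I_D = 0.302 mA

V_GS = V_G = 0.969 V, so V_ov = 0.969 − 0.39 = 0.579 V.
Assume saturation: I_D = ½ k_n V_ov² = 0.5 × 1.8 × 0.579² = 0.302 mA, giving V_DS = V_DD − I_D R_D = 9.2 − 0.302 × 23.1 = 2.23 V.
V_DS = 2.23 V ≥ V_ov = 0.579 V, confirming saturation.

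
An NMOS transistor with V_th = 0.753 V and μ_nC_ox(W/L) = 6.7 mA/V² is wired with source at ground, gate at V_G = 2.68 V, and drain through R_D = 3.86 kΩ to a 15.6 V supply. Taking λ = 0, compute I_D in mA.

I_D = 3.95 mA

V_GS = V_G = 2.68 V, so V_ov = 2.68 − 0.753 = 1.93 V.
Assume saturation: I_D = ½ k_n V_ov² = 0.5 × 6.7 × 1.93² = 12.4 mA, giving V_DS = V_DD − I_D R_D = 15.6 − 12.4 × 3.86 = -32.4 V.
But -32.4 V < V_ov = 1.93 V, so the device is actually in triode.
In triode I_D = k_n[V_ov V_DS − ½ V_DS²] and I_D = (V_DD − V_DS)/R_D. Equating: 12.9 V_DS² − 50.84 V_DS + 15.6 = 0, giving V_DS = 0.336 V (the root below V_ov).
I_D = (15.6 − 0.336) / 3.86 = 3.95 mA.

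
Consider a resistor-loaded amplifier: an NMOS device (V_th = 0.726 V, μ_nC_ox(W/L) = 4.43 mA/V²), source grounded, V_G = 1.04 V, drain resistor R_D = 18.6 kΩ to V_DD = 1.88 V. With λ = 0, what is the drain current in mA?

I_D = 0.0968 mA

V_GS = V_G = 1.04 V, so V_ov = 1.04 − 0.726 = 0.314 V.
Assume saturation: I_D = ½ k_n V_ov² = 0.5 × 4.43 × 0.314² = 0.218 mA, giving V_DS = V_DD − I_D R_D = 1.88 − 0.218 × 18.6 = -2.18 V.
But -2.18 V < V_ov = 0.314 V, so the device is actually in triode.
In triode I_D = k_n[V_ov V_DS − ½ V_DS²] and I_D = (V_DD − V_DS)/R_D. Equating: 41.2 V_DS² − 26.87 V_DS + 1.88 = 0, giving V_DS = 0.0797 V (the root below V_ov).
I_D = (1.88 − 0.0797) / 18.6 = 0.0968 mA.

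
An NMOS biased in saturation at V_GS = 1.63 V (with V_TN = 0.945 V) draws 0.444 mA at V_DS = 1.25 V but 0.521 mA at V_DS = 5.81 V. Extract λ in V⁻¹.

With V_GS fixed, I_D ∝ (1 + λ V_DS) in saturation, so I_D2/I_D1 = (1 + λ V_DS2)/(1 + λ V_DS1).
0.521/0.444 = 1.173 = (1 + 5.81 λ)/(1 + 1.25 λ).
Solving: λ (I_D1 V_DS2 − I_D2 V_DS1) = I_D2 − I_D1, so λ = (0.521 − 0.444) / (0.444 × 5.81 − 0.521 × 1.25) = 0.077 / 1.93 = 0.0399 V⁻¹.

λ = 0.0399 V⁻¹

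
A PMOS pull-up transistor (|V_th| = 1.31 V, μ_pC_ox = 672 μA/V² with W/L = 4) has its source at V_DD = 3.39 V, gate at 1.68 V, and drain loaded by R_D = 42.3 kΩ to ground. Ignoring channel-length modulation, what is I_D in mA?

I_D = 0.0782 mA

V_SG = V_DD − V_G = 3.39 − 1.68 = 1.71 V, so V_ov = 1.71 − 1.31 = 0.4 V.
k_p = μ_pC_ox · (W/L) = 2.688 mA/V².
Assume saturation: I_D = ½ k_p V_ov² = 0.5 × 2.688 × 0.4² = 0.215 mA, giving V_SD = V_DD − I_D R_D = 3.39 − 0.215 × 42.3 = -5.71 V.
But -5.71 V < V_ov = 0.4 V, so the device is actually in triode.
In triode I_D = k_p[V_ov V_SD − ½ V_SD²] and I_D = (V_DD − V_SD)/R_D. Equating: 56.9 V_SD² − 46.48 V_SD + 3.39 = 0, giving V_SD = 0.0809 V (the root below V_ov).
I_D = (3.39 − 0.0809) / 42.3 = 0.0782 mA.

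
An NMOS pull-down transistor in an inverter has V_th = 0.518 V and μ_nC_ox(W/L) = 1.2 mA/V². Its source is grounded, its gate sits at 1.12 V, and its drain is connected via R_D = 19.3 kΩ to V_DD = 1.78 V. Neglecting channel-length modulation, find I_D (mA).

I_D = 0.0853 mA

V_GS = V_G = 1.12 V, so V_ov = 1.12 − 0.518 = 0.602 V.
Assume saturation: I_D = ½ k_n V_ov² = 0.5 × 1.2 × 0.602² = 0.217 mA, giving V_DS = V_DD − I_D R_D = 1.78 − 0.217 × 19.3 = -2.42 V.
But -2.42 V < V_ov = 0.602 V, so the device is actually in triode.
In triode I_D = k_n[V_ov V_DS − ½ V_DS²] and I_D = (V_DD − V_DS)/R_D. Equating: 11.6 V_DS² − 14.94 V_DS + 1.78 = 0, giving V_DS = 0.133 V (the root below V_ov).
I_D = (1.78 − 0.133) / 19.3 = 0.0853 mA.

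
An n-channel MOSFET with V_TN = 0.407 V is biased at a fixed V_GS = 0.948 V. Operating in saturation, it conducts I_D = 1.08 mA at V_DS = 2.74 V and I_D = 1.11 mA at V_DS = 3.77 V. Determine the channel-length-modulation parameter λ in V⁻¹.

λ = 0.0291 V⁻¹

With V_GS fixed, I_D ∝ (1 + λ V_DS) in saturation, so I_D2/I_D1 = (1 + λ V_DS2)/(1 + λ V_DS1).
1.11/1.08 = 1.028 = (1 + 3.77 λ)/(1 + 2.74 λ).
Solving: λ (I_D1 V_DS2 − I_D2 V_DS1) = I_D2 − I_D1, so λ = (1.11 − 1.08) / (1.08 × 3.77 − 1.11 × 2.74) = 0.03 / 1.03 = 0.0291 V⁻¹.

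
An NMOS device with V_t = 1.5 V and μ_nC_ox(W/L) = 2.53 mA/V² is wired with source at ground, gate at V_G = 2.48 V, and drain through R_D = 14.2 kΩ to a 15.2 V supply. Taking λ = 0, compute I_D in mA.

V_GS = V_G = 2.48 V, so V_ov = 2.48 − 1.5 = 0.98 V.
Assume saturation: I_D = ½ k_n V_ov² = 0.5 × 2.53 × 0.98² = 1.21 mA, giving V_DS = V_DD − I_D R_D = 15.2 − 1.21 × 14.2 = -2.05 V.
But -2.05 V < V_ov = 0.98 V, so the device is actually in triode.
In triode I_D = k_n[V_ov V_DS − ½ V_DS²] and I_D = (V_DD − V_DS)/R_D. Equating: 18 V_DS² − 36.21 V_DS + 15.2 = 0, giving V_DS = 0.596 V (the root below V_ov).
I_D = (15.2 − 0.596) / 14.2 = 1.03 mA.

I_D = 1.03 mA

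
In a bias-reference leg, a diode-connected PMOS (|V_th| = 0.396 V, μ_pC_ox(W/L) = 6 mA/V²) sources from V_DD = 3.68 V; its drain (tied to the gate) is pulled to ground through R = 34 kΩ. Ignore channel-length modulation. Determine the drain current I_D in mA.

With gate tied to drain, V_SG = V_SD ≥ V_SG − |V_th|, so the device is in saturation.
KCL at the drain: ½ k_p (V_SG − |V_th|)² = (V_DD − V_SG)/R.
Let x = V_SG − 0.396. Then 102 x² + x − 3.284 = 0, giving x = 0.175 V (positive root), so V_SG = 0.571 V.
I_D = (V_DD − V_SG)/R = (3.68 − 0.571) / 34 = 0.0915 mA.

I_D = 0.0915 mA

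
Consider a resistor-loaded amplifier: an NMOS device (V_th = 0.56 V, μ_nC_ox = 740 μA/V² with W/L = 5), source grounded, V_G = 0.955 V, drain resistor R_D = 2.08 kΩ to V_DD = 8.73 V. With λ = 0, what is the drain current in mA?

I_D = 0.289 mA

V_GS = V_G = 0.955 V, so V_ov = 0.955 − 0.56 = 0.395 V.
k_n = μ_nC_ox · (W/L) = 3.7 mA/V².
Assume saturation: I_D = ½ k_n V_ov² = 0.5 × 3.7 × 0.395² = 0.289 mA, giving V_DS = V_DD − I_D R_D = 8.73 − 0.289 × 2.08 = 8.13 V.
V_DS = 8.13 V ≥ V_ov = 0.395 V, confirming saturation.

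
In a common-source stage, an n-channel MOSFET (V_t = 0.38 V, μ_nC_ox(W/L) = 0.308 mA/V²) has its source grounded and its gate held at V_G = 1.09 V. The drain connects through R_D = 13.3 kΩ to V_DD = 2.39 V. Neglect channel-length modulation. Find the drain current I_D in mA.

V_GS = V_G = 1.09 V, so V_ov = 1.09 − 0.38 = 0.71 V.
Assume saturation: I_D = ½ k_n V_ov² = 0.5 × 0.308 × 0.71² = 0.0776 mA, giving V_DS = V_DD − I_D R_D = 2.39 − 0.0776 × 13.3 = 1.36 V.
V_DS = 1.36 V ≥ V_ov = 0.71 V, confirming saturation.

I_D = 0.0776 mA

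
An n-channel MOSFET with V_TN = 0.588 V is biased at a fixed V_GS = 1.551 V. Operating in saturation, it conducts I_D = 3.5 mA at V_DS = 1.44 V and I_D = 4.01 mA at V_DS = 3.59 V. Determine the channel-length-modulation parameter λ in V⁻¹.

With V_GS fixed, I_D ∝ (1 + λ V_DS) in saturation, so I_D2/I_D1 = (1 + λ V_DS2)/(1 + λ V_DS1).
4.01/3.5 = 1.146 = (1 + 3.59 λ)/(1 + 1.44 λ).
Solving: λ (I_D1 V_DS2 − I_D2 V_DS1) = I_D2 − I_D1, so λ = (4.01 − 3.5) / (3.5 × 3.59 − 4.01 × 1.44) = 0.51 / 6.79 = 0.0751 V⁻¹.

λ = 0.0751 V⁻¹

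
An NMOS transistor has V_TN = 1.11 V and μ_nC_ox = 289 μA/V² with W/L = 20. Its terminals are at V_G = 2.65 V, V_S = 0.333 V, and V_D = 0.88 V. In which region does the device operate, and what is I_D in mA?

V_GS = V_G − V_S = 2.65 − 0.333 = 2.32 V; V_DS = V_D − V_S = 0.88 − 0.333 = 0.547 V.
k_n = μ_nC_ox · (W/L) = 5.78 mA/V².
V_ov = V_GS − V_TN = 2.32 − 1.11 = 1.21 V.
Since V_DS = 0.547 V < V_ov = 1.21 V, the device is in the triode region.
I_D = k_n [V_ov · V_DS − ½ V_DS²] = 5.78 × [1.21 × 0.547 − 0.5 × 0.547²] = 2.95 mA.

Triode; I_D = 2.95 mA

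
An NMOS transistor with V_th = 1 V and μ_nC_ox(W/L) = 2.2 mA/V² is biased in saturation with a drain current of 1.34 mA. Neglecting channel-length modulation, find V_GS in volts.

V_GS = 2.10 V

In saturation I_D = ½ k_n (V_GS − V_th)², so V_GS − V_th = √(2 I_D / k_n) = √(2 × 1.34 / 2.2) = 1.1 V.
V_GS = 1 + 1.1 = 2.1 V.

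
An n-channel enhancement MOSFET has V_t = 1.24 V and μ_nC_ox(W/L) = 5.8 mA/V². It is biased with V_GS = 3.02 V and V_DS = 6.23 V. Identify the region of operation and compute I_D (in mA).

V_ov = V_GS − V_t = 3.02 − 1.24 = 1.78 V.
Since V_DS = 6.23 V ≥ V_ov = 1.78 V, the device is in saturation.
I_D = ½ k_n V_ov² = 0.5 × 5.8 × 1.78² = 9.19 mA.

Saturation; I_D = 9.19 mA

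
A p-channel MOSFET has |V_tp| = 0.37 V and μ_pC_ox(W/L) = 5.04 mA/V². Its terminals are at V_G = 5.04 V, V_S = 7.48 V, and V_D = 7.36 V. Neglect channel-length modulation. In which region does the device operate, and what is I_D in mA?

V_SG = V_S − V_G = 7.48 − 5.04 = 2.44 V; V_SD = V_S − V_D = 7.48 − 7.36 = 0.12 V.
V_ov = V_SG − |V_tp| = 2.44 − 0.37 = 2.07 V.
Since V_SD = 0.12 V < V_ov = 2.07 V, the device is in the triode region.
I_D = k_p [V_ov · V_SD − ½ V_SD²] = 5.04 × [2.07 × 0.12 − 0.5 × 0.12²] = 1.22 mA.

Triode; I_D = 1.22 mA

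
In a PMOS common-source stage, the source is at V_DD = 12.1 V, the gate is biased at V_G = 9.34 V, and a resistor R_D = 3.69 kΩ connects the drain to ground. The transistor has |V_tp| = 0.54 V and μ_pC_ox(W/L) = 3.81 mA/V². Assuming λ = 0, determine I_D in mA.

V_SG = V_DD − V_G = 12.1 − 9.34 = 2.76 V, so V_ov = 2.76 − 0.54 = 2.22 V.
Assume saturation: I_D = ½ k_p V_ov² = 0.5 × 3.81 × 2.22² = 9.39 mA, giving V_SD = V_DD − I_D R_D = 12.1 − 9.39 × 3.69 = -22.5 V.
But -22.5 V < V_ov = 2.22 V, so the device is actually in triode.
In triode I_D = k_p[V_ov V_SD − ½ V_SD²] and I_D = (V_DD − V_SD)/R_D. Equating: 7.03 V_SD² − 32.21 V_SD + 12.1 = 0, giving V_SD = 0.413 V (the root below V_ov).
I_D = (12.1 − 0.413) / 3.69 = 3.17 mA.

I_D = 3.17 mA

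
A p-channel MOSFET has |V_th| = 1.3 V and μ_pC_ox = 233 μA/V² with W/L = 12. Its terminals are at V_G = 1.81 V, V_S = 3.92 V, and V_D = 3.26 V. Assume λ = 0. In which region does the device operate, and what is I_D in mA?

V_SG = V_S − V_G = 3.92 − 1.81 = 2.11 V; V_SD = V_S − V_D = 3.92 − 3.26 = 0.66 V.
k_p = μ_pC_ox · (W/L) = 2.796 mA/V².
V_ov = V_SG − |V_th| = 2.11 − 1.3 = 0.81 V.
Since V_SD = 0.66 V < V_ov = 0.81 V, the device is in the triode region.
I_D = k_p [V_ov · V_SD − ½ V_SD²] = 2.796 × [0.81 × 0.66 − 0.5 × 0.66²] = 0.886 mA.

Triode; I_D = 0.886 mA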